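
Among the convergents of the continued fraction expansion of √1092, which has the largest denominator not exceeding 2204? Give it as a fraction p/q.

√1092 = [33; 22, 66, …] (period length 2).
Convergents:
  p_0/q_0 = 33/1
  p_1/q_1 = 727/22
  p_2/q_2 = 48015/1453
  p_3/q_3 = 1057057/31988
q_2 = 1453 ≤ 2204 < 31988 = q_3, so the answer is 48015/1453.

48015/1453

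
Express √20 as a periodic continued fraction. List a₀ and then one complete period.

a₀ = ⌊√20⌋ = 4.
With m₀=0, d₀=1 and mₖ₊₁ = dₖaₖ − mₖ, dₖ₊₁ = (n − mₖ₊₁²)/dₖ, aₖ₊₁ = ⌊(a₀+mₖ₊₁)/dₖ₊₁⌋:
  k=1: m=4, d=4, a=2
  k=2: m=4, d=1, a=8
d=1 and a=2a₀=8 at k=2, so the next step gives (m, d) = (4, 4) again — its k=1 value — and the period has length 2.

[4; 2, 8]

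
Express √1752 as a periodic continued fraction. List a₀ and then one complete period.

[41; 1, 5, 1, 82]

a₀ = ⌊√1752⌋ = 41.
With m₀=0, d₀=1 and mₖ₊₁ = dₖaₖ − mₖ, dₖ₊₁ = (n − mₖ₊₁²)/dₖ, aₖ₊₁ = ⌊(a₀+mₖ₊₁)/dₖ₊₁⌋:
  k=1: m=41, d=71, a=1
  k=2: m=30, d=12, a=5
  k=3: m=30, d=71, a=1
  k=4: m=41, d=1, a=82
d=1 and a=2a₀=82 at k=4, so the next step gives (m, d) = (41, 71) again — its k=1 value — and the period has length 4.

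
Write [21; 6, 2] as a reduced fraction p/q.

275/13

Fold from the inside: start with 2/1.
  6 + 1/2 = 13/2
  21 + 2/13 = 275/13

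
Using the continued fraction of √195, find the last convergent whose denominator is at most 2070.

10934/783

√195 = [13; 1, 26, …] (period length 2).
Convergents:
  p_0/q_0 = 13/1
  p_1/q_1 = 14/1
  p_2/q_2 = 377/27
  p_3/q_3 = 391/28
  p_4/q_4 = 10543/755
  p_5/q_5 = 10934/783
  p_6/q_6 = 294827/21113
q_5 = 783 ≤ 2070 < 21113 = q_6, so the answer is 10934/783.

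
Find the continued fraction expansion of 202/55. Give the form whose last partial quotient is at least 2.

202 = 3×55 + 37
55 = 1×37 + 18
37 = 2×18 + 1
18 = 18×1 + 0  (stop)
So 202/55 = [3; 1, 2, 18].

[3; 1, 2, 18]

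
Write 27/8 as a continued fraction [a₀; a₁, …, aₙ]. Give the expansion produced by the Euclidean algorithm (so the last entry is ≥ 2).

[3; 2, 1, 2]

27 = 3*8 + 3
8 = 2*3 + 2
3 = 1*2 + 1
2 = 2*1 + 0  (stop)
So 27/8 = [3; 2, 1, 2].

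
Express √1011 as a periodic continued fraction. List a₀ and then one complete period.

a₀ = ⌊√1011⌋ = 31.
With m₀=0, d₀=1 and mₖ₊₁ = dₖaₖ − mₖ, dₖ₊₁ = (n − mₖ₊₁²)/dₖ, aₖ₊₁ = ⌊(a₀+mₖ₊₁)/dₖ₊₁⌋:
  k=1: m=31, d=50, a=1
  k=2: m=19, d=13, a=3
  k=3: m=20, d=47, a=1
  k=4: m=27, d=6, a=9
  k=5: m=27, d=47, a=1
  k=6: m=20, d=13, a=3
  k=7: m=19, d=50, a=1
  k=8: m=31, d=1, a=62
d=1 and a=2a₀=62 at k=8, so the next step gives (m, d) = (31, 50) again — its k=1 value — and the period has length 8.

[31; 1, 3, 1, 9, 1, 3, 1, 62]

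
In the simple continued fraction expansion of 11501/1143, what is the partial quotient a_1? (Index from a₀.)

11501 = 10·1143 + 71   →  a_0 = 10
1143 = 16·71 + 7   →  a_1 = 16

16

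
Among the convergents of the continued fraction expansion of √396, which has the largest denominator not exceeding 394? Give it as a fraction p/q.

7741/389

√396 = [19; 1, 8, 1, 38, …] (period length 4).
Convergents:
  p_0/q_0 = 19/1
  p_1/q_1 = 20/1
  p_2/q_2 = 179/9
  p_3/q_3 = 199/10
  p_4/q_4 = 7741/389
  p_5/q_5 = 7940/399
q_4 = 389 ≤ 394 < 399 = q_5, so the answer is 7741/389.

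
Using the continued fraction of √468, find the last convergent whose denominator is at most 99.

√468 = [21; 1, 1, 1, 2, 1, 1, 1, 42, …] (period length 8).
Convergents:
  p_0/q_0 = 21/1
  p_1/q_1 = 22/1
  p_2/q_2 = 43/2
  p_3/q_3 = 65/3
  p_4/q_4 = 173/8
  p_5/q_5 = 238/11
  p_6/q_6 = 411/19
  p_7/q_7 = 649/30
  p_8/q_8 = 27669/1279
q_7 = 30 ≤ 99 < 1279 = q_8, so the answer is 649/30.

649/30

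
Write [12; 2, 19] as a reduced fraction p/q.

487/39

Using pₖ = aₖpₖ₋₁ + pₖ₋₂ and qₖ = aₖqₖ₋₁ + qₖ₋₂:
  k=0: a=12, p=12, q=1
  k=1: a=2, p=25, q=2
  k=2: a=19, p=487, q=39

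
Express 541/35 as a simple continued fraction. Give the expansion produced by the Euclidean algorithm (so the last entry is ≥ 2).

[15; 2, 5, 3]

541 = 15×35 + 16
35 = 2×16 + 3
16 = 5×3 + 1
3 = 3×1 + 0  (stop)
So 541/35 = [15; 2, 5, 3].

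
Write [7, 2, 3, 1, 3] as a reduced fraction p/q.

Fold from the inside: start with 3/1.
  1 + 1/3 = 4/3
  3 + 3/4 = 15/4
  2 + 4/15 = 34/15
  7 + 15/34 = 253/34

253/34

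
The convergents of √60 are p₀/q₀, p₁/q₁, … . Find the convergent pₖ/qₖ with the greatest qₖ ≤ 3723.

28327/3657

√60 = [7; 1, 2, 1, 14, …] (period length 4).
Convergents:
  p_0/q_0 = 7/1
  p_1/q_1 = 8/1
  p_2/q_2 = 23/3
  p_3/q_3 = 31/4
  p_4/q_4 = 457/59
  p_5/q_5 = 488/63
  p_6/q_6 = 1433/185
  p_7/q_7 = 1921/248
  p_8/q_8 = 28327/3657
  p_9/q_9 = 30248/3905
q_8 = 3657 ≤ 3723 < 3905 = q_9, so the answer is 28327/3657.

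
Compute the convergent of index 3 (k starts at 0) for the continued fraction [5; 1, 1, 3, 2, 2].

Using pₖ = aₖpₖ₋₁ + pₖ₋₂, qₖ = aₖqₖ₋₁ + qₖ₋₂ (with p₋₁=1, p₋₂=0, q₋₁=0, q₋₂=1):
  k=0: a=5, p=5, q=1
  k=1: a=1, p=6, q=1
  k=2: a=1, p=11, q=2
  k=3: a=3, p=39, q=7

39/7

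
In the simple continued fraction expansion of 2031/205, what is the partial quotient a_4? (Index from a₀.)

3

2031 = 9·205 + 186   →  a_0 = 9
205 = 1·186 + 19   →  a_1 = 1
186 = 9·19 + 15   →  a_2 = 9
19 = 1·15 + 4   →  a_3 = 1
15 = 3·4 + 3   →  a_4 = 3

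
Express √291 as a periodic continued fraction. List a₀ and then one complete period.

a₀ = ⌊√291⌋ = 17.
With m₀=0, d₀=1 and mₖ₊₁ = dₖaₖ − mₖ, dₖ₊₁ = (n − mₖ₊₁²)/dₖ, aₖ₊₁ = ⌊(a₀+mₖ₊₁)/dₖ₊₁⌋:
  k=1: m=17, d=2, a=17
  k=2: m=17, d=1, a=34
d=1 and a=2a₀=34 at k=2, so the next step gives (m, d) = (17, 2) again — its k=1 value — and the period has length 2.

[17; 17, 34]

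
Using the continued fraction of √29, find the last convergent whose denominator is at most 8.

27/5

√29 = [5; 2, 1, 1, 2, 10, …] (period length 5).
Convergents:
  p_0/q_0 = 5/1
  p_1/q_1 = 11/2
  p_2/q_2 = 16/3
  p_3/q_3 = 27/5
  p_4/q_4 = 70/13
q_3 = 5 ≤ 8 < 13 = q_4, so the answer is 27/5.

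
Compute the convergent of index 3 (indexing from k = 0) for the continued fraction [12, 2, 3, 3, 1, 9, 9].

Using pₖ = aₖpₖ₋₁ + pₖ₋₂, qₖ = aₖqₖ₋₁ + qₖ₋₂ (with p₋₁=1, p₋₂=0, q₋₁=0, q₋₂=1):
  k=0: a=12, p=12, q=1
  k=1: a=2, p=25, q=2
  k=2: a=3, p=87, q=7
  k=3: a=3, p=286, q=23

286/23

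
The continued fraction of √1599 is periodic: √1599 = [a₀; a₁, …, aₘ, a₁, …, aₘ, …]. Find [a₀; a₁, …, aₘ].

[39; 1, 78]

a₀ = ⌊√1599⌋ = 39.
With m₀=0, d₀=1 and mₖ₊₁ = dₖaₖ − mₖ, dₖ₊₁ = (n − mₖ₊₁²)/dₖ, aₖ₊₁ = ⌊(a₀+mₖ₊₁)/dₖ₊₁⌋:
  k=1: m=39, d=78, a=1
  k=2: m=39, d=1, a=78
d=1 and a=2a₀=78 at k=2, so the next step gives (m, d) = (39, 78) again — its k=1 value — and the period has length 2.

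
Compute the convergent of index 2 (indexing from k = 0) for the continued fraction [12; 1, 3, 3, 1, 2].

51/4

Using pₖ = aₖpₖ₋₁ + pₖ₋₂, qₖ = aₖqₖ₋₁ + qₖ₋₂ (with p₋₁=1, p₋₂=0, q₋₁=0, q₋₂=1):
  k=0: a=12, p=12, q=1
  k=1: a=1, p=13, q=1
  k=2: a=3, p=51, q=4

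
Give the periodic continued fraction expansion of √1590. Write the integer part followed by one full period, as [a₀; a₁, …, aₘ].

a₀ = ⌊√1590⌋ = 39.
With m₀=0, d₀=1 and mₖ₊₁ = dₖaₖ − mₖ, dₖ₊₁ = (n − mₖ₊₁²)/dₖ, aₖ₊₁ = ⌊(a₀+mₖ₊₁)/dₖ₊₁⌋:
  k=1: m=39, d=69, a=1
  k=2: m=30, d=10, a=6
  k=3: m=30, d=69, a=1
  k=4: m=39, d=1, a=78
d=1 and a=2a₀=78 at k=4, so the next step gives (m, d) = (39, 69) again — its k=1 value — and the period has length 4.

[39; 1, 6, 1, 78]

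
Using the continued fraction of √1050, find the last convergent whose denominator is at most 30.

√1050 = [32; 2, 2, 10, 2, 2, 64, …] (period length 6).
Convergents:
  p_0/q_0 = 32/1
  p_1/q_1 = 65/2
  p_2/q_2 = 162/5
  p_3/q_3 = 1685/52
q_2 = 5 ≤ 30 < 52 = q_3, so the answer is 162/5.

162/5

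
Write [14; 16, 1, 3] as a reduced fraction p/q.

942/67

Using pₖ = aₖpₖ₋₁ + pₖ₋₂ and qₖ = aₖqₖ₋₁ + qₖ₋₂:
  k=0: a=14, p=14, q=1
  k=1: a=16, p=225, q=16
  k=2: a=1, p=239, q=17
  k=3: a=3, p=942, q=67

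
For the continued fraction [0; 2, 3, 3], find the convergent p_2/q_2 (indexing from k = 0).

3/7

Using pₖ = aₖpₖ₋₁ + pₖ₋₂, qₖ = aₖqₖ₋₁ + qₖ₋₂ (with p₋₁=1, p₋₂=0, q₋₁=0, q₋₂=1):
  k=0: a=0, p=0, q=1
  k=1: a=2, p=1, q=2
  k=2: a=3, p=3, q=7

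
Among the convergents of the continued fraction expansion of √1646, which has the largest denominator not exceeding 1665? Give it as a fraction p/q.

√1646 = [40; 1, 1, 3, 40, 3, 1, 1, 80, …] (period length 8).
Convergents:
  p_0/q_0 = 40/1
  p_1/q_1 = 41/1
  p_2/q_2 = 81/2
  p_3/q_3 = 284/7
  p_4/q_4 = 11441/282
  p_5/q_5 = 34607/853
  p_6/q_6 = 46048/1135
  p_7/q_7 = 80655/1988
q_6 = 1135 ≤ 1665 < 1988 = q_7, so the answer is 46048/1135.

46048/1135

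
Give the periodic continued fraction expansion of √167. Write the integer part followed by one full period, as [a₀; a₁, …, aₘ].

a₀ = ⌊√167⌋ = 12.
With m₀=0, d₀=1 and mₖ₊₁ = dₖaₖ − mₖ, dₖ₊₁ = (n − mₖ₊₁²)/dₖ, aₖ₊₁ = ⌊(a₀+mₖ₊₁)/dₖ₊₁⌋:
  k=1: m=12, d=23, a=1
  k=2: m=11, d=2, a=11
  k=3: m=11, d=23, a=1
  k=4: m=12, d=1, a=24
d=1 and a=2a₀=24 at k=4, so the next step gives (m, d) = (12, 23) again — its k=1 value — and the period has length 4.

[12; 1, 11, 1, 24]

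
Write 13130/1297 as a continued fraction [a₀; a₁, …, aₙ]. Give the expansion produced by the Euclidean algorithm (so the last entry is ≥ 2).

[10; 8, 9, 2, 2, 3]

13130 = 10*1297 + 160
1297 = 8*160 + 17
160 = 9*17 + 7
17 = 2*7 + 3
7 = 2*3 + 1
3 = 3*1 + 0  (stop)
So 13130/1297 = [10; 8, 9, 2, 2, 3].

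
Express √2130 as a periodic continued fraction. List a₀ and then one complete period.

[46; 6, 1, 1, 2, 1, 1, 6, 92]

a₀ = ⌊√2130⌋ = 46.
With m₀=0, d₀=1 and mₖ₊₁ = dₖaₖ − mₖ, dₖ₊₁ = (n − mₖ₊₁²)/dₖ, aₖ₊₁ = ⌊(a₀+mₖ₊₁)/dₖ₊₁⌋:
  k=1: m=46, d=14, a=6
  k=2: m=38, d=49, a=1
  k=3: m=11, d=41, a=1
  k=4: m=30, d=30, a=2
  k=5: m=30, d=41, a=1
  k=6: m=11, d=49, a=1
  k=7: m=38, d=14, a=6
  k=8: m=46, d=1, a=92
d=1 and a=2a₀=92 at k=8, so the next step gives (m, d) = (46, 14) again — its k=1 value — and the period has length 8.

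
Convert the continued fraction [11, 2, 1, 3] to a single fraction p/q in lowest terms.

Using pₖ = aₖpₖ₋₁ + pₖ₋₂ and qₖ = aₖqₖ₋₁ + qₖ₋₂:
  k=0: a=11, p=11, q=1
  k=1: a=2, p=23, q=2
  k=2: a=1, p=34, q=3
  k=3: a=3, p=125, q=11

125/11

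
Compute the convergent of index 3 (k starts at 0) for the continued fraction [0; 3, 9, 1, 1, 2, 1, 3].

Using pₖ = aₖpₖ₋₁ + pₖ₋₂, qₖ = aₖqₖ₋₁ + qₖ₋₂ (with p₋₁=1, p₋₂=0, q₋₁=0, q₋₂=1):
  k=0: a=0, p=0, q=1
  k=1: a=3, p=1, q=3
  k=2: a=9, p=9, q=28
  k=3: a=1, p=10, q=31

10/31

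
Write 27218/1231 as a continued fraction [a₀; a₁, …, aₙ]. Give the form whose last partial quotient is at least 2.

27218 = 22*1231 + 136
1231 = 9*136 + 7
136 = 19*7 + 3
7 = 2*3 + 1
3 = 3*1 + 0  (stop)
So 27218/1231 = [22; 9, 19, 2, 3].

[22; 9, 19, 2, 3]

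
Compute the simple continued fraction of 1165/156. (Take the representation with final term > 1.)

[7; 2, 7, 3, 3]

1165 = 7*156 + 73
156 = 2*73 + 10
73 = 7*10 + 3
10 = 3*3 + 1
3 = 3*1 + 0  (stop)
So 1165/156 = [7; 2, 7, 3, 3].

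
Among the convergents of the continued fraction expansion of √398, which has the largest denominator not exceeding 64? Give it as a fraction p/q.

√398 = [19; 1, 18, 1, 38, …] (period length 4).
Convergents:
  p_0/q_0 = 19/1
  p_1/q_1 = 20/1
  p_2/q_2 = 379/19
  p_3/q_3 = 399/20
  p_4/q_4 = 15541/779
q_3 = 20 ≤ 64 < 779 = q_4, so the answer is 399/20.

399/20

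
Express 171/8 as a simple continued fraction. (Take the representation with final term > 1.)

171 = 21*8 + 3
8 = 2*3 + 2
3 = 1*2 + 1
2 = 2*1 + 0  (stop)
So 171/8 = [21; 2, 1, 2].

[21; 2, 1, 2]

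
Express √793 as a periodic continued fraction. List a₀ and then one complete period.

[28; 6, 4, 6, 56]

a₀ = ⌊√793⌋ = 28.
With m₀=0, d₀=1 and mₖ₊₁ = dₖaₖ − mₖ, dₖ₊₁ = (n − mₖ₊₁²)/dₖ, aₖ₊₁ = ⌊(a₀+mₖ₊₁)/dₖ₊₁⌋:
  k=1: m=28, d=9, a=6
  k=2: m=26, d=13, a=4
  k=3: m=26, d=9, a=6
  k=4: m=28, d=1, a=56
d=1 and a=2a₀=56 at k=4, so the next step gives (m, d) = (28, 9) again — its k=1 value — and the period has length 4.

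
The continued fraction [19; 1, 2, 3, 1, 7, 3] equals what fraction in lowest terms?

6223/316

Using pₖ = aₖpₖ₋₁ + pₖ₋₂ and qₖ = aₖqₖ₋₁ + qₖ₋₂:
  k=0: a=19, p=19, q=1
  k=1: a=1, p=20, q=1
  k=2: a=2, p=59, q=3
  k=3: a=3, p=197, q=10
  k=4: a=1, p=256, q=13
  k=5: a=7, p=1989, q=101
  k=6: a=3, p=6223, q=316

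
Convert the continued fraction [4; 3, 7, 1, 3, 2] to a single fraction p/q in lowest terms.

Fold from the inside: start with 2/1.
  3 + 1/2 = 7/2
  1 + 2/7 = 9/7
  7 + 7/9 = 70/9
  3 + 9/70 = 219/70
  4 + 70/219 = 946/219

946/219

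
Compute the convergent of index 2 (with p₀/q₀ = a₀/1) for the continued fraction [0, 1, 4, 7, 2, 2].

4/5

Using pₖ = aₖpₖ₋₁ + pₖ₋₂, qₖ = aₖqₖ₋₁ + qₖ₋₂ (with p₋₁=1, p₋₂=0, q₋₁=0, q₋₂=1):
  k=0: a=0, p=0, q=1
  k=1: a=1, p=1, q=1
  k=2: a=4, p=4, q=5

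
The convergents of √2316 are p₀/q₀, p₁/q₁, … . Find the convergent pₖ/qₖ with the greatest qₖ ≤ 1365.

√2316 = [48; 8, 96, …] (period length 2).
Convergents:
  p_0/q_0 = 48/1
  p_1/q_1 = 385/8
  p_2/q_2 = 37008/769
  p_3/q_3 = 296449/6160
q_2 = 769 ≤ 1365 < 6160 = q_3, so the answer is 37008/769.

37008/769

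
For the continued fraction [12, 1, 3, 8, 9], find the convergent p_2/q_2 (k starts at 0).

51/4

Using pₖ = aₖpₖ₋₁ + pₖ₋₂, qₖ = aₖqₖ₋₁ + qₖ₋₂ (with p₋₁=1, p₋₂=0, q₋₁=0, q₋₂=1):
  k=0: a=12, p=12, q=1
  k=1: a=1, p=13, q=1
  k=2: a=3, p=51, q=4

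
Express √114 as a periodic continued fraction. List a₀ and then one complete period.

[10; 1, 2, 10, 2, 1, 20]

a₀ = ⌊√114⌋ = 10.
With m₀=0, d₀=1 and mₖ₊₁ = dₖaₖ − mₖ, dₖ₊₁ = (n − mₖ₊₁²)/dₖ, aₖ₊₁ = ⌊(a₀+mₖ₊₁)/dₖ₊₁⌋:
  k=1: m=10, d=14, a=1
  k=2: m=4, d=7, a=2
  k=3: m=10, d=2, a=10
  k=4: m=10, d=7, a=2
  k=5: m=4, d=14, a=1
  k=6: m=10, d=1, a=20
d=1 and a=2a₀=20 at k=6, so the next step gives (m, d) = (10, 14) again — its k=1 value — and the period has length 6.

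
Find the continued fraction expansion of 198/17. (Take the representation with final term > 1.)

[11; 1, 1, 1, 5]

198 = 11·17 + 11
17 = 1·11 + 6
11 = 1·6 + 5
6 = 1·5 + 1
5 = 5·1 + 0  (stop)
So 198/17 = [11; 1, 1, 1, 5].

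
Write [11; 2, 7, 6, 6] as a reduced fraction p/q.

Using pₖ = aₖpₖ₋₁ + pₖ₋₂ and qₖ = aₖqₖ₋₁ + qₖ₋₂:
  k=0: a=11, p=11, q=1
  k=1: a=2, p=23, q=2
  k=2: a=7, p=172, q=15
  k=3: a=6, p=1055, q=92
  k=4: a=6, p=6502, q=567

6502/567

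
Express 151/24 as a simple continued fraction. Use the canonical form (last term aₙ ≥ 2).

151 = 6·24 + 7
24 = 3·7 + 3
7 = 2·3 + 1
3 = 3·1 + 0  (stop)
So 151/24 = [6; 3, 2, 3].

[6; 3, 2, 3]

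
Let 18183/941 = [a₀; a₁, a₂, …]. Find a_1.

3

18183 = 19·941 + 304   →  a_0 = 19
941 = 3·304 + 29   →  a_1 = 3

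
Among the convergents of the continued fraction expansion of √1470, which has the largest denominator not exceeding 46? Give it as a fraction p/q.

√1470 = [38; 2, 1, 14, 1, 2, 76, …] (period length 6).
Convergents:
  p_0/q_0 = 38/1
  p_1/q_1 = 77/2
  p_2/q_2 = 115/3
  p_3/q_3 = 1687/44
  p_4/q_4 = 1802/47
q_3 = 44 ≤ 46 < 47 = q_4, so the answer is 1687/44.

1687/44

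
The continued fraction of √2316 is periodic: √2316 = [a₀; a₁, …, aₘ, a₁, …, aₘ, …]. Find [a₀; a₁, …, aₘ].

a₀ = ⌊√2316⌋ = 48.
With m₀=0, d₀=1 and mₖ₊₁ = dₖaₖ − mₖ, dₖ₊₁ = (n − mₖ₊₁²)/dₖ, aₖ₊₁ = ⌊(a₀+mₖ₊₁)/dₖ₊₁⌋:
  k=1: m=48, d=12, a=8
  k=2: m=48, d=1, a=96
d=1 and a=2a₀=96 at k=2, so the next step gives (m, d) = (48, 12) again — its k=1 value — and the period has length 2.

[48; 8, 96]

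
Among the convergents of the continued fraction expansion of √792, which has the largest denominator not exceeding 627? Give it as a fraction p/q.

11060/393

√792 = [28; 7, 56, …] (period length 2).
Convergents:
  p_0/q_0 = 28/1
  p_1/q_1 = 197/7
  p_2/q_2 = 11060/393
  p_3/q_3 = 77617/2758
q_2 = 393 ≤ 627 < 2758 = q_3, so the answer is 11060/393.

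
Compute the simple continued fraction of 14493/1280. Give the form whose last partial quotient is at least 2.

14493 = 11·1280 + 413
1280 = 3·413 + 41
413 = 10·41 + 3
41 = 13·3 + 2
3 = 1·2 + 1
2 = 2·1 + 0  (stop)
So 14493/1280 = [11; 3, 10, 13, 1, 2].

[11; 3, 10, 13, 1, 2]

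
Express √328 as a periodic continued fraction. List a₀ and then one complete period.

a₀ = ⌊√328⌋ = 18.

[18; 9, 36]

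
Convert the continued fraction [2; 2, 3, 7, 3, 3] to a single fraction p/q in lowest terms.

Using pₖ = aₖpₖ₋₁ + pₖ₋₂ and qₖ = aₖqₖ₋₁ + qₖ₋₂:
  k=0: a=2, p=2, q=1
  k=1: a=2, p=5, q=2
  k=2: a=3, p=17, q=7
  k=3: a=7, p=124, q=51
  k=4: a=3, p=389, q=160
  k=5: a=3, p=1291, q=531

1291/531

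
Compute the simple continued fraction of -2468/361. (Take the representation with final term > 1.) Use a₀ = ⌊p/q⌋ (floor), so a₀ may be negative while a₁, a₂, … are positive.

[-7; 6, 8, 2, 3]

-2468 = -7*361 + 59
361 = 6*59 + 7
59 = 8*7 + 3
7 = 2*3 + 1
3 = 3*1 + 0  (stop)
So -2468/361 = [-7; 6, 8, 2, 3].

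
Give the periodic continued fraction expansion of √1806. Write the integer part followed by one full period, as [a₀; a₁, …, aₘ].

a₀ = ⌊√1806⌋ = 42.

[42; 2, 84]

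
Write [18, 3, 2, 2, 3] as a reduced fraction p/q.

1061/58

Using pₖ = aₖpₖ₋₁ + pₖ₋₂ and qₖ = aₖqₖ₋₁ + qₖ₋₂:
  k=0: a=18, p=18, q=1
  k=1: a=3, p=55, q=3
  k=2: a=2, p=128, q=7
  k=3: a=2, p=311, q=17
  k=4: a=3, p=1061, q=58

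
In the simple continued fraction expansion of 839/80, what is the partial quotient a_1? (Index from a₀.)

2

839 = 10·80 + 39   →  a_0 = 10
80 = 2·39 + 2   →  a_1 = 2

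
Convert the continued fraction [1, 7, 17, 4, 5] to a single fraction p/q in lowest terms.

2917/2555

Using pₖ = aₖpₖ₋₁ + pₖ₋₂ and qₖ = aₖqₖ₋₁ + qₖ₋₂:
  k=0: a=1, p=1, q=1
  k=1: a=7, p=8, q=7
  k=2: a=17, p=137, q=120
  k=3: a=4, p=556, q=487
  k=4: a=5, p=2917, q=2555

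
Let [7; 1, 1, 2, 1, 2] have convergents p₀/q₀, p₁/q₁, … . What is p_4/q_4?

Using pₖ = aₖpₖ₋₁ + pₖ₋₂, qₖ = aₖqₖ₋₁ + qₖ₋₂ (with p₋₁=1, p₋₂=0, q₋₁=0, q₋₂=1):
  k=0: a=7, p=7, q=1
  k=1: a=1, p=8, q=1
  k=2: a=1, p=15, q=2
  k=3: a=2, p=38, q=5
  k=4: a=1, p=53, q=7

53/7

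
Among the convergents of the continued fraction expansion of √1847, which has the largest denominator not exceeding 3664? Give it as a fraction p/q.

√1847 = [42; 1, 41, 1, 84, …] (period length 4).
Convergents:
  p_0/q_0 = 42/1
  p_1/q_1 = 43/1
  p_2/q_2 = 1805/42
  p_3/q_3 = 1848/43
  p_4/q_4 = 157037/3654
  p_5/q_5 = 158885/3697
q_4 = 3654 ≤ 3664 < 3697 = q_5, so the answer is 157037/3654.

157037/3654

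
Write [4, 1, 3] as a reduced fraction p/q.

Fold from the inside: start with 3/1.
  1 + 1/3 = 4/3
  4 + 3/4 = 19/4

19/4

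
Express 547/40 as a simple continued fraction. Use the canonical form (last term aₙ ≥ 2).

[13; 1, 2, 13]

547 = 13*40 + 27
40 = 1*27 + 13
27 = 2*13 + 1
13 = 13*1 + 0  (stop)
So 547/40 = [13; 1, 2, 13].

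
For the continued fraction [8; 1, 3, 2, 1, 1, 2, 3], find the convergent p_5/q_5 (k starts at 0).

Using pₖ = aₖpₖ₋₁ + pₖ₋₂, qₖ = aₖqₖ₋₁ + qₖ₋₂ (with p₋₁=1, p₋₂=0, q₋₁=0, q₋₂=1):
  k=0: a=8, p=8, q=1
  k=1: a=1, p=9, q=1
  k=2: a=3, p=35, q=4
  k=3: a=2, p=79, q=9
  k=4: a=1, p=114, q=13
  k=5: a=1, p=193, q=22

193/22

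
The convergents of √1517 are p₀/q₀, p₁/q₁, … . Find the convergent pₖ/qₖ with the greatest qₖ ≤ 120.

1519/39

√1517 = [38; 1, 18, 2, 18, 1, 76, …] (period length 6).
Convergents:
  p_0/q_0 = 38/1
  p_1/q_1 = 39/1
  p_2/q_2 = 740/19
  p_3/q_3 = 1519/39
  p_4/q_4 = 28082/721
q_3 = 39 ≤ 120 < 721 = q_4, so the answer is 1519/39.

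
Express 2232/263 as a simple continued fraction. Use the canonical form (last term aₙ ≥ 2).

[8; 2, 18, 3, 2]

2232 = 8*263 + 128
263 = 2*128 + 7
128 = 18*7 + 2
7 = 3*2 + 1
2 = 2*1 + 0  (stop)
So 2232/263 = [8; 2, 18, 3, 2].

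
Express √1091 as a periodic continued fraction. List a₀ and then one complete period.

a₀ = ⌊√1091⌋ = 33.
With m₀=0, d₀=1 and mₖ₊₁ = dₖaₖ − mₖ, dₖ₊₁ = (n − mₖ₊₁²)/dₖ, aₖ₊₁ = ⌊(a₀+mₖ₊₁)/dₖ₊₁⌋:
  k=1: m=33, d=2, a=33
  k=2: m=33, d=1, a=66
d=1 and a=2a₀=66 at k=2, so the next step gives (m, d) = (33, 2) again — its k=1 value — and the period has length 2.

[33; 33, 66]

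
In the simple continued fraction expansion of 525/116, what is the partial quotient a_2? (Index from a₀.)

1

525 = 4·116 + 61   →  a_0 = 4
116 = 1·61 + 55   →  a_1 = 1
61 = 1·55 + 6   →  a_2 = 1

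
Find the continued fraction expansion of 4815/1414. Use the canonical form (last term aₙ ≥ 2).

[3; 2, 2, 7, 4, 9]

4815 = 3×1414 + 573
1414 = 2×573 + 268
573 = 2×268 + 37
268 = 7×37 + 9
37 = 4×9 + 1
9 = 9×1 + 0  (stop)
So 4815/1414 = [3; 2, 2, 7, 4, 9].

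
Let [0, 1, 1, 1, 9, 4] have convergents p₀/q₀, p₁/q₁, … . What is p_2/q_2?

Using pₖ = aₖpₖ₋₁ + pₖ₋₂, qₖ = aₖqₖ₋₁ + qₖ₋₂ (with p₋₁=1, p₋₂=0, q₋₁=0, q₋₂=1):
  k=0: a=0, p=0, q=1
  k=1: a=1, p=1, q=1
  k=2: a=1, p=1, q=2

1/2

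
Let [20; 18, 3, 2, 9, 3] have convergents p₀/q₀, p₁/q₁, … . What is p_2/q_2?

1103/55

Using pₖ = aₖpₖ₋₁ + pₖ₋₂, qₖ = aₖqₖ₋₁ + qₖ₋₂ (with p₋₁=1, p₋₂=0, q₋₁=0, q₋₂=1):
  k=0: a=20, p=20, q=1
  k=1: a=18, p=361, q=18
  k=2: a=3, p=1103, q=55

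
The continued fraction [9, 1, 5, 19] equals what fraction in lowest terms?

Fold from the inside: start with 19/1.
  5 + 1/19 = 96/19
  1 + 19/96 = 115/96
  9 + 96/115 = 1131/115

1131/115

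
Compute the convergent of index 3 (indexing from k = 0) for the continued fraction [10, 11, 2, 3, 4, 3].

807/80

Using pₖ = aₖpₖ₋₁ + pₖ₋₂, qₖ = aₖqₖ₋₁ + qₖ₋₂ (with p₋₁=1, p₋₂=0, q₋₁=0, q₋₂=1):
  k=0: a=10, p=10, q=1
  k=1: a=11, p=111, q=11
  k=2: a=2, p=232, q=23
  k=3: a=3, p=807, q=80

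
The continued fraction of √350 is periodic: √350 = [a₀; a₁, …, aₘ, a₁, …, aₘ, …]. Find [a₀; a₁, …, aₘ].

a₀ = ⌊√350⌋ = 18.
With m₀=0, d₀=1 and mₖ₊₁ = dₖaₖ − mₖ, dₖ₊₁ = (n − mₖ₊₁²)/dₖ, aₖ₊₁ = ⌊(a₀+mₖ₊₁)/dₖ₊₁⌋:
  k=1: m=18, d=26, a=1
  k=2: m=8, d=11, a=2
  k=3: m=14, d=14, a=2
  k=4: m=14, d=11, a=2
  k=5: m=8, d=26, a=1
  k=6: m=18, d=1, a=36
d=1 and a=2a₀=36 at k=6, so the next step gives (m, d) = (18, 26) again — its k=1 value — and the period has length 6.

[18; 1, 2, 2, 2, 1, 36]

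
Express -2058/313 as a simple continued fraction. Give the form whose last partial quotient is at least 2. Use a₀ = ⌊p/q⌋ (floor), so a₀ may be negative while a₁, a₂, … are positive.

[-7; 2, 2, 1, 4, 1, 7]

-2058 = -7·313 + 133
313 = 2·133 + 47
133 = 2·47 + 39
47 = 1·39 + 8
39 = 4·8 + 7
8 = 1·7 + 1
7 = 7·1 + 0  (stop)
So -2058/313 = [-7; 2, 2, 1, 4, 1, 7].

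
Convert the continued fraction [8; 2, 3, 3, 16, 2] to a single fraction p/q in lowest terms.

6520/773

Using pₖ = aₖpₖ₋₁ + pₖ₋₂ and qₖ = aₖqₖ₋₁ + qₖ₋₂:
  k=0: a=8, p=8, q=1
  k=1: a=2, p=17, q=2
  k=2: a=3, p=59, q=7
  k=3: a=3, p=194, q=23
  k=4: a=16, p=3163, q=375
  k=5: a=2, p=6520, q=773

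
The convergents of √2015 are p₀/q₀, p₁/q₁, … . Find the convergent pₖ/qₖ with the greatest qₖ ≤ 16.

√2015 = [44; 1, 7, 1, 88, …] (period length 4).
Convergents:
  p_0/q_0 = 44/1
  p_1/q_1 = 45/1
  p_2/q_2 = 359/8
  p_3/q_3 = 404/9
  p_4/q_4 = 35911/800
q_3 = 9 ≤ 16 < 800 = q_4, so the answer is 404/9.

404/9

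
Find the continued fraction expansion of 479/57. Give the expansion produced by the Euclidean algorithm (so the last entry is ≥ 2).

479 = 8·57 + 23
57 = 2·23 + 11
23 = 2·11 + 1
11 = 11·1 + 0  (stop)
So 479/57 = [8; 2, 2, 11].

[8; 2, 2, 11]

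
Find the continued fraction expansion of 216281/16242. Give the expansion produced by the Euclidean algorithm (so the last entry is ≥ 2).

216281 = 13×16242 + 5135
16242 = 3×5135 + 837
5135 = 6×837 + 113
837 = 7×113 + 46
113 = 2×46 + 21
46 = 2×21 + 4
21 = 5×4 + 1
4 = 4×1 + 0  (stop)
So 216281/16242 = [13; 3, 6, 7, 2, 2, 5, 4].

[13; 3, 6, 7, 2, 2, 5, 4]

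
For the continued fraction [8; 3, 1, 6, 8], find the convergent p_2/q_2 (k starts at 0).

33/4

Using pₖ = aₖpₖ₋₁ + pₖ₋₂, qₖ = aₖqₖ₋₁ + qₖ₋₂ (with p₋₁=1, p₋₂=0, q₋₁=0, q₋₂=1):
  k=0: a=8, p=8, q=1
  k=1: a=3, p=25, q=3
  k=2: a=1, p=33, q=4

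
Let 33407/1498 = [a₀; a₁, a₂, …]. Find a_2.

3

33407 = 22·1498 + 451   →  a_0 = 22
1498 = 3·451 + 145   →  a_1 = 3
451 = 3·145 + 16   →  a_2 = 3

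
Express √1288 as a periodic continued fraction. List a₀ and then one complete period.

a₀ = ⌊√1288⌋ = 35.

[35; 1, 7, 1, 70]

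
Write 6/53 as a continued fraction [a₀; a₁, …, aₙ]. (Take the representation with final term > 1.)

[0; 8, 1, 5]

6 = 0×53 + 6
53 = 8×6 + 5
6 = 1×5 + 1
5 = 5×1 + 0  (stop)
So 6/53 = [0; 8, 1, 5].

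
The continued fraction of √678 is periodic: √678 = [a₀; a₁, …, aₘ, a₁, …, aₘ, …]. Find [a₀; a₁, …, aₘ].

[26; 26, 52]

a₀ = ⌊√678⌋ = 26.
With m₀=0, d₀=1 and mₖ₊₁ = dₖaₖ − mₖ, dₖ₊₁ = (n − mₖ₊₁²)/dₖ, aₖ₊₁ = ⌊(a₀+mₖ₊₁)/dₖ₊₁⌋:
  k=1: m=26, d=2, a=26
  k=2: m=26, d=1, a=52
d=1 and a=2a₀=52 at k=2, so the next step gives (m, d) = (26, 2) again — its k=1 value — and the period has length 2.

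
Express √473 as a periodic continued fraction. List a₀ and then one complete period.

a₀ = ⌊√473⌋ = 21.

[21; 1, 2, 1, 42]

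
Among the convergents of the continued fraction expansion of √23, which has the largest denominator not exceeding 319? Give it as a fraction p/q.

√23 = [4; 1, 3, 1, 8, …] (period length 4).
Convergents:
  p_0/q_0 = 4/1
  p_1/q_1 = 5/1
  p_2/q_2 = 19/4
  p_3/q_3 = 24/5
  p_4/q_4 = 211/44
  p_5/q_5 = 235/49
  p_6/q_6 = 916/191
  p_7/q_7 = 1151/240
  p_8/q_8 = 10124/2111
q_7 = 240 ≤ 319 < 2111 = q_8, so the answer is 1151/240.

1151/240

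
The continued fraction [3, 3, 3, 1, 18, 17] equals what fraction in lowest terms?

13762/4161

Using pₖ = aₖpₖ₋₁ + pₖ₋₂ and qₖ = aₖqₖ₋₁ + qₖ₋₂:
  k=0: a=3, p=3, q=1
  k=1: a=3, p=10, q=3
  k=2: a=3, p=33, q=10
  k=3: a=1, p=43, q=13
  k=4: a=18, p=807, q=244
  k=5: a=17, p=13762, q=4161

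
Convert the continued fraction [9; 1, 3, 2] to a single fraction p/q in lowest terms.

88/9

Using pₖ = aₖpₖ₋₁ + pₖ₋₂ and qₖ = aₖqₖ₋₁ + qₖ₋₂:
  k=0: a=9, p=9, q=1
  k=1: a=1, p=10, q=1
  k=2: a=3, p=39, q=4
  k=3: a=2, p=88, q=9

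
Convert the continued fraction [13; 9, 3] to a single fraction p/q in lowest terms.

Fold from the inside: start with 3/1.
  9 + 1/3 = 28/3
  13 + 3/28 = 367/28

367/28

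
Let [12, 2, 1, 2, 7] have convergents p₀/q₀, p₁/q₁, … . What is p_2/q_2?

37/3

Using pₖ = aₖpₖ₋₁ + pₖ₋₂, qₖ = aₖqₖ₋₁ + qₖ₋₂ (with p₋₁=1, p₋₂=0, q₋₁=0, q₋₂=1):
  k=0: a=12, p=12, q=1
  k=1: a=2, p=25, q=2
  k=2: a=1, p=37, q=3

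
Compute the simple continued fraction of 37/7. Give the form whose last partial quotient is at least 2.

[5; 3, 2]

37 = 5*7 + 2
7 = 3*2 + 1
2 = 2*1 + 0  (stop)
So 37/7 = [5; 3, 2].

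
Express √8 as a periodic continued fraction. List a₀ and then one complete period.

[2; 1, 4]

a₀ = ⌊√8⌋ = 2.
With m₀=0, d₀=1 and mₖ₊₁ = dₖaₖ − mₖ, dₖ₊₁ = (n − mₖ₊₁²)/dₖ, aₖ₊₁ = ⌊(a₀+mₖ₊₁)/dₖ₊₁⌋:
  k=1: m=2, d=4, a=1
  k=2: m=2, d=1, a=4
d=1 and a=2a₀=4 at k=2, so the next step gives (m, d) = (2, 4) again — its k=1 value — and the period has length 2.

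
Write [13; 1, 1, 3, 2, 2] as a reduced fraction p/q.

Using pₖ = aₖpₖ₋₁ + pₖ₋₂ and qₖ = aₖqₖ₋₁ + qₖ₋₂:
  k=0: a=13, p=13, q=1
  k=1: a=1, p=14, q=1
  k=2: a=1, p=27, q=2
  k=3: a=3, p=95, q=7
  k=4: a=2, p=217, q=16
  k=5: a=2, p=529, q=39

529/39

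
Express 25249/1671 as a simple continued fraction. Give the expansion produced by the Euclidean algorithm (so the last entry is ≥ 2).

[15; 9, 12, 3, 1, 3]

25249 = 15*1671 + 184
1671 = 9*184 + 15
184 = 12*15 + 4
15 = 3*4 + 3
4 = 1*3 + 1
3 = 3*1 + 0  (stop)
So 25249/1671 = [15; 9, 12, 3, 1, 3].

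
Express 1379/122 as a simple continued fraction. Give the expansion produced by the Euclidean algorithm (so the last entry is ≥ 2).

1379 = 11·122 + 37
122 = 3·37 + 11
37 = 3·11 + 4
11 = 2·4 + 3
4 = 1·3 + 1
3 = 3·1 + 0  (stop)
So 1379/122 = [11; 3, 3, 2, 1, 3].

[11; 3, 3, 2, 1, 3]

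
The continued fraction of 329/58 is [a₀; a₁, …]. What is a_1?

1

329 = 5·58 + 39   →  a_0 = 5
58 = 1·39 + 19   →  a_1 = 1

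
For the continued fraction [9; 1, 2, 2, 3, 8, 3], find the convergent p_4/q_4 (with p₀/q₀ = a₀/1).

Using pₖ = aₖpₖ₋₁ + pₖ₋₂, qₖ = aₖqₖ₋₁ + qₖ₋₂ (with p₋₁=1, p₋₂=0, q₋₁=0, q₋₂=1):
  k=0: a=9, p=9, q=1
  k=1: a=1, p=10, q=1
  k=2: a=2, p=29, q=3
  k=3: a=2, p=68, q=7
  k=4: a=3, p=233, q=24

233/24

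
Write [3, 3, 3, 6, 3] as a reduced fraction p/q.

657/199

Fold from the inside: start with 3/1.
  6 + 1/3 = 19/3
  3 + 3/19 = 60/19
  3 + 19/60 = 199/60
  3 + 60/199 = 657/199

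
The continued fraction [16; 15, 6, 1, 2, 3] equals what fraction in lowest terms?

16307/1015

Using pₖ = aₖpₖ₋₁ + pₖ₋₂ and qₖ = aₖqₖ₋₁ + qₖ₋₂:
  k=0: a=16, p=16, q=1
  k=1: a=15, p=241, q=15
  k=2: a=6, p=1462, q=91
  k=3: a=1, p=1703, q=106
  k=4: a=2, p=4868, q=303
  k=5: a=3, p=16307, q=1015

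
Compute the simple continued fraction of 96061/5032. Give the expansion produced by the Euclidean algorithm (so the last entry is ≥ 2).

96061 = 19×5032 + 453
5032 = 11×453 + 49
453 = 9×49 + 12
49 = 4×12 + 1
12 = 12×1 + 0  (stop)
So 96061/5032 = [19; 11, 9, 4, 12].

[19; 11, 9, 4, 12]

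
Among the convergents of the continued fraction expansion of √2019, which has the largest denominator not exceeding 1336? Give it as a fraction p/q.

√2019 = [44; 1, 13, 1, 88, …] (period length 4).
Convergents:
  p_0/q_0 = 44/1
  p_1/q_1 = 45/1
  p_2/q_2 = 629/14
  p_3/q_3 = 674/15
  p_4/q_4 = 59941/1334
  p_5/q_5 = 60615/1349
q_4 = 1334 ≤ 1336 < 1349 = q_5, so the answer is 59941/1334.

59941/1334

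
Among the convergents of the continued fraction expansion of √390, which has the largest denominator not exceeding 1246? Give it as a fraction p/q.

12481/632

√390 = [19; 1, 2, 1, 38, …] (period length 4).
Convergents:
  p_0/q_0 = 19/1
  p_1/q_1 = 20/1
  p_2/q_2 = 59/3
  p_3/q_3 = 79/4
  p_4/q_4 = 3061/155
  p_5/q_5 = 3140/159
  p_6/q_6 = 9341/473
  p_7/q_7 = 12481/632
  p_8/q_8 = 483619/24489
q_7 = 632 ≤ 1246 < 24489 = q_8, so the answer is 12481/632.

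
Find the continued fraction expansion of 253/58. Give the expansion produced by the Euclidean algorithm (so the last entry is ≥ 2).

253 = 4×58 + 21
58 = 2×21 + 16
21 = 1×16 + 5
16 = 3×5 + 1
5 = 5×1 + 0  (stop)
So 253/58 = [4; 2, 1, 3, 5].

[4; 2, 1, 3, 5]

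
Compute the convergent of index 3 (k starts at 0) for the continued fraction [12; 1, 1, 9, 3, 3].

Using pₖ = aₖpₖ₋₁ + pₖ₋₂, qₖ = aₖqₖ₋₁ + qₖ₋₂ (with p₋₁=1, p₋₂=0, q₋₁=0, q₋₂=1):
  k=0: a=12, p=12, q=1
  k=1: a=1, p=13, q=1
  k=2: a=1, p=25, q=2
  k=3: a=9, p=238, q=19

238/19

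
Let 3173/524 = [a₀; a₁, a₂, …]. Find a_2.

3173 = 6·524 + 29   →  a_0 = 6
524 = 18·29 + 2   →  a_1 = 18
29 = 14·2 + 1   →  a_2 = 14

14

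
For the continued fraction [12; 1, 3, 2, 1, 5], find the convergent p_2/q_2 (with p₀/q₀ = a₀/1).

51/4

Using pₖ = aₖpₖ₋₁ + pₖ₋₂, qₖ = aₖqₖ₋₁ + qₖ₋₂ (with p₋₁=1, p₋₂=0, q₋₁=0, q₋₂=1):
  k=0: a=12, p=12, q=1
  k=1: a=1, p=13, q=1
  k=2: a=3, p=51, q=4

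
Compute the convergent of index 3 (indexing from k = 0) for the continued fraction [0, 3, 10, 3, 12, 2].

Using pₖ = aₖpₖ₋₁ + pₖ₋₂, qₖ = aₖqₖ₋₁ + qₖ₋₂ (with p₋₁=1, p₋₂=0, q₋₁=0, q₋₂=1):
  k=0: a=0, p=0, q=1
  k=1: a=3, p=1, q=3
  k=2: a=10, p=10, q=31
  k=3: a=3, p=31, q=96

31/96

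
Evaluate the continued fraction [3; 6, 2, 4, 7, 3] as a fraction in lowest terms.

4149/1315

Fold from the inside: start with 3/1.
  7 + 1/3 = 22/3
  4 + 3/22 = 91/22
  2 + 22/91 = 204/91
  6 + 91/204 = 1315/204
  3 + 204/1315 = 4149/1315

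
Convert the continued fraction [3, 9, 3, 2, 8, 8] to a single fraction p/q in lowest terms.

Fold from the inside: start with 8/1.
  8 + 1/8 = 65/8
  2 + 8/65 = 138/65
  3 + 65/138 = 479/138
  9 + 138/479 = 4449/479
  3 + 479/4449 = 13826/4449

13826/4449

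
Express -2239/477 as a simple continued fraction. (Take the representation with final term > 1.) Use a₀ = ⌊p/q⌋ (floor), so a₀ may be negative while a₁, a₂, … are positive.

-2239 = -5·477 + 146
477 = 3·146 + 39
146 = 3·39 + 29
39 = 1·29 + 10
29 = 2·10 + 9
10 = 1·9 + 1
9 = 9·1 + 0  (stop)
So -2239/477 = [-5; 3, 3, 1, 2, 1, 9].

[-5; 3, 3, 1, 2, 1, 9]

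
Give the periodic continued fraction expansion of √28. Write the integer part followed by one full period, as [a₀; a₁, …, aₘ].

a₀ = ⌊√28⌋ = 5.
With m₀=0, d₀=1 and mₖ₊₁ = dₖaₖ − mₖ, dₖ₊₁ = (n − mₖ₊₁²)/dₖ, aₖ₊₁ = ⌊(a₀+mₖ₊₁)/dₖ₊₁⌋:
  k=1: m=5, d=3, a=3
  k=2: m=4, d=4, a=2
  k=3: m=4, d=3, a=3
  k=4: m=5, d=1, a=10
d=1 and a=2a₀=10 at k=4, so the next step gives (m, d) = (5, 3) again — its k=1 value — and the period has length 4.

[5; 3, 2, 3, 10]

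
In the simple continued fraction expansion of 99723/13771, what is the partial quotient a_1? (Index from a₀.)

4

99723 = 7·13771 + 3326   →  a_0 = 7
13771 = 4·3326 + 467   →  a_1 = 4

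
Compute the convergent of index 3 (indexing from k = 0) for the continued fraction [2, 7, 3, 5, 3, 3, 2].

Using pₖ = aₖpₖ₋₁ + pₖ₋₂, qₖ = aₖqₖ₋₁ + qₖ₋₂ (with p₋₁=1, p₋₂=0, q₋₁=0, q₋₂=1):
  k=0: a=2, p=2, q=1
  k=1: a=7, p=15, q=7
  k=2: a=3, p=47, q=22
  k=3: a=5, p=250, q=117

250/117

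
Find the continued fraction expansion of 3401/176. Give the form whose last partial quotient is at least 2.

3401 = 19*176 + 57
176 = 3*57 + 5
57 = 11*5 + 2
5 = 2*2 + 1
2 = 2*1 + 0  (stop)
So 3401/176 = [19; 3, 11, 2, 2].

[19; 3, 11, 2, 2]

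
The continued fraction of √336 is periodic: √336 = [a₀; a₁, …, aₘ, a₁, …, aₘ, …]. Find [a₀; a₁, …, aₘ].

[18; 3, 36]

a₀ = ⌊√336⌋ = 18.
With m₀=0, d₀=1 and mₖ₊₁ = dₖaₖ − mₖ, dₖ₊₁ = (n − mₖ₊₁²)/dₖ, aₖ₊₁ = ⌊(a₀+mₖ₊₁)/dₖ₊₁⌋:
  k=1: m=18, d=12, a=3
  k=2: m=18, d=1, a=36
d=1 and a=2a₀=36 at k=2, so the next step gives (m, d) = (18, 12) again — its k=1 value — and the period has length 2.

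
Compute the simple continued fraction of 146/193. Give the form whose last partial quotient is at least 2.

[0; 1, 3, 9, 2, 2]

146 = 0×193 + 146
193 = 1×146 + 47
146 = 3×47 + 5
47 = 9×5 + 2
5 = 2×2 + 1
2 = 2×1 + 0  (stop)
So 146/193 = [0; 1, 3, 9, 2, 2].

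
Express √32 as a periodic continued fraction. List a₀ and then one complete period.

a₀ = ⌊√32⌋ = 5.
With m₀=0, d₀=1 and mₖ₊₁ = dₖaₖ − mₖ, dₖ₊₁ = (n − mₖ₊₁²)/dₖ, aₖ₊₁ = ⌊(a₀+mₖ₊₁)/dₖ₊₁⌋:
  k=1: m=5, d=7, a=1
  k=2: m=2, d=4, a=1
  k=3: m=2, d=7, a=1
  k=4: m=5, d=1, a=10
d=1 and a=2a₀=10 at k=4, so the next step gives (m, d) = (5, 7) again — its k=1 value — and the period has length 4.

[5; 1, 1, 1, 10]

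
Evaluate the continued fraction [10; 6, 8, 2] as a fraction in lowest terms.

1057/104

Using pₖ = aₖpₖ₋₁ + pₖ₋₂ and qₖ = aₖqₖ₋₁ + qₖ₋₂:
  k=0: a=10, p=10, q=1
  k=1: a=6, p=61, q=6
  k=2: a=8, p=498, q=49
  k=3: a=2, p=1057, q=104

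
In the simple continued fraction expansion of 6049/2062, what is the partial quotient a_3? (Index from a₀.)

6049 = 2·2062 + 1925   →  a_0 = 2
2062 = 1·1925 + 137   →  a_1 = 1
1925 = 14·137 + 7   →  a_2 = 14
137 = 19·7 + 4   →  a_3 = 19

19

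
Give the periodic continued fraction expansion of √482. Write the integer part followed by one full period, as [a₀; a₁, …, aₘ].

[21; 1, 20, 1, 42]

a₀ = ⌊√482⌋ = 21.
With m₀=0, d₀=1 and mₖ₊₁ = dₖaₖ − mₖ, dₖ₊₁ = (n − mₖ₊₁²)/dₖ, aₖ₊₁ = ⌊(a₀+mₖ₊₁)/dₖ₊₁⌋:
  k=1: m=21, d=41, a=1
  k=2: m=20, d=2, a=20
  k=3: m=20, d=41, a=1
  k=4: m=21, d=1, a=42
d=1 and a=2a₀=42 at k=4, so the next step gives (m, d) = (21, 41) again — its k=1 value — and the period has length 4.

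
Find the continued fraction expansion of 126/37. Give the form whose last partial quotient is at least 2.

[3; 2, 2, 7]

126 = 3*37 + 15
37 = 2*15 + 7
15 = 2*7 + 1
7 = 7*1 + 0  (stop)
So 126/37 = [3; 2, 2, 7].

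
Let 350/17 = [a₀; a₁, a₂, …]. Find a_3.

2

350 = 20·17 + 10   →  a_0 = 20
17 = 1·10 + 7   →  a_1 = 1
10 = 1·7 + 3   →  a_2 = 1
7 = 2·3 + 1   →  a_3 = 2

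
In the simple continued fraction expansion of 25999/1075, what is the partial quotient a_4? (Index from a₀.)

19

25999 = 24·1075 + 199   →  a_0 = 24
1075 = 5·199 + 80   →  a_1 = 5
199 = 2·80 + 39   →  a_2 = 2
80 = 2·39 + 2   →  a_3 = 2
39 = 19·2 + 1   →  a_4 = 19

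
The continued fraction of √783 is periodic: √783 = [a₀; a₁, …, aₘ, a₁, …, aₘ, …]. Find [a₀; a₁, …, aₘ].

[27; 1, 54]

a₀ = ⌊√783⌋ = 27.
With m₀=0, d₀=1 and mₖ₊₁ = dₖaₖ − mₖ, dₖ₊₁ = (n − mₖ₊₁²)/dₖ, aₖ₊₁ = ⌊(a₀+mₖ₊₁)/dₖ₊₁⌋:
  k=1: m=27, d=54, a=1
  k=2: m=27, d=1, a=54
d=1 and a=2a₀=54 at k=2, so the next step gives (m, d) = (27, 54) again — its k=1 value — and the period has length 2.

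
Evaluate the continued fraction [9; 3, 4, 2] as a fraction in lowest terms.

270/29

Fold from the inside: start with 2/1.
  4 + 1/2 = 9/2
  3 + 2/9 = 29/9
  9 + 9/29 = 270/29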